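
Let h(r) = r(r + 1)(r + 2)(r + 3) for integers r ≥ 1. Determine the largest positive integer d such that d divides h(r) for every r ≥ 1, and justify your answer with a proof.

d = 24

Computing the first values: h(1) = 24 and h(2) = 120; gcd(24, 120) = 24, so d ≤ 24.
We prove 24 | r(r + 1)(r + 2)(r + 3) for all r ≥ 1 by induction on r.
For the base case r = 1: h(1) = 24 = 24·(1), so 24 | h(1).
Suppose the result is true for r = j, i.e. 24 | h(j). Then
h(j+1) − h(j) = (j+1)·(j+2)·(j+3)·(j+4) − j·(j+1)·(j+2)·(j+3) = (j+1)·(j+2)·(j+3)·[(j+4) − j] = 4·(j+1)·(j+2)·(j+3). The product of 3 consecutive integers is divisible by (3)! = 6, so h(j+1) − h(j) is divisible by 4·6 = 24. By the inductive hypothesis 24 | h(j), hence 24 | h(j+1).
Hence, by induction on r, the claim holds for every r ≥ 1.
Therefore the largest such d is 24.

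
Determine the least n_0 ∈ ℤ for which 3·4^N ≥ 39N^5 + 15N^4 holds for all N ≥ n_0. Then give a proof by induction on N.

n_0 = 11

At N = 10: 3145728 < 4050000, so the inequality fails and n_0 ≥ 11. We prove 3·4^N ≥ 39N^5 + 15N^4 for all N ≥ 11.
Base step (N = 11): 3·4^N = 12582912 and 39N^5 + 15N^4 = 6500604, so 12582912 ≥ 6500604.
Inductive step: suppose the statement holds for some m ≥ 11, so 3·4^m ≥ 39m^5 + 15m^4.
Then 3·4^(m + 1) = 4·(3·4^m) ≥ 4·(39m^5 + 15m^4).
Also, for m ≥ 11 we have 4·(39m^5 + 15m^4) ≥ 39(m+1)^5 + 15(m+1)^4, since 4·(39m^5 + 15m^4) − (39(m+1)^5 + 15(m+1)^4) = 117m^5 - 150m^4 - 450m^3 - 480m^2 - 255m - 54, which is nonnegative for all m ≥ 11.
Combining, 3·4^(m + 1) ≥ 39(m+1)^5 + 15(m+1)^4.
Hence, by induction on N, the claim holds for every N ≥ 11.
Hence the smallest such n_0 is 11.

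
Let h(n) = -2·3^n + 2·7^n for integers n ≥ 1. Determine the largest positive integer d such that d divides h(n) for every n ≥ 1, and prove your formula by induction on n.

Computing the first values: h(1) = 8 and h(2) = 80; gcd(8, 80) = 8, so d ≤ 8.
We prove 8 | -2·3^n + 2·7^n for all n ≥ 1 by induction on n.
Base case (n = 1): h(1) = 8 = 8·(1), so 8 | h(1).
Inductive step: assume the claim holds for n = k, i.e. 8 | h(k). Then
h(k+1) − 7·h(k) = (-2·3^(k+1) + 2·7^(k+1)) − 7·(-2·3^k + 2·7^k) = (-2)·3^k·(3 − 7) = (8)·3^k. Since 8 | h(k) by the inductive hypothesis, 8 | 7·h(k); and 8 | 8 since 8 = 8·1. Therefore 8 | h(k+1).
This completes the induction.
Therefore the largest such d is 8.

d = 8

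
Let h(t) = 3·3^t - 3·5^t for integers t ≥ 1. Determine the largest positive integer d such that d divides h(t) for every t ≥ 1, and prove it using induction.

Computing the first values: h(1) = -6 and h(2) = -48; gcd(-6, -48) = 6, so d ≤ 6.
We prove 6 | 3·3^t - 3·5^t for all t ≥ 1 by induction on t.
Base step (t = 1): h(1) = -6 = 6·(-1), so 6 | h(1).
For the inductive step, assume it holds for an arbitrary j ≥ 1, i.e. 6 | h(j). Then
h(j+1) − 5·h(j) = (3·3^(j+1) - 3·5^(j+1)) − 5·(3·3^j - 3·5^j) = (3)·3^j·(3 − 5) = (-6)·3^j. Since 6 | h(j) by the inductive hypothesis, 6 | 5·h(j); and 6 | -6 since -6 = 6·-1. Therefore 6 | h(j+1).
By the principle of mathematical induction, the result holds for all t ≥ 1.
Therefore the largest such d is 6.

d = 6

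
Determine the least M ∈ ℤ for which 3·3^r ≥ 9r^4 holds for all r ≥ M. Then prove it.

M = 9

At r = 8: 19683 < 36864, so the inequality fails and M ≥ 9. We prove 3·3^r ≥ 9r^4 for all r ≥ 9.
When r = 9: 3·3^r = 59049 and 9r^4 = 59049, so 59049 ≥ 59049.
Inductive step: suppose the statement holds for some i ≥ 9, so 3·3^i ≥ 9i^4.
Then 3·3^(i + 1) = 3·(3·3^i) ≥ 3·(9i^4).
Also, for i ≥ 9 we have 3·(9i^4) ≥ 9(i+1)^4, since 3 ≥ (1 + 1/i)^4 for all i ≥ 9.
Combining, 3·3^(i + 1) ≥ 9(i+1)^4.
By the principle of mathematical induction, the result holds for all r ≥ 9.
Hence the smallest such M is 9.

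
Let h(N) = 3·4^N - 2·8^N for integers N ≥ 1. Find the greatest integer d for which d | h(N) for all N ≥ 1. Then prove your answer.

Computing the first values: h(1) = -4 and h(2) = -80; gcd(-4, -80) = 4, so d ≤ 4.
We prove 4 | 3·4^N - 2·8^N for all N ≥ 1 by induction on N.
For the base case N = 1: h(1) = -4 = 4·(-1), so 4 | h(1).
Inductive step: suppose the statement holds for some j ≥ 1, i.e. 4 | h(j). Then
h(j+1) − 8·h(j) = (3·4^(j+1) - 2·8^(j+1)) − 8·(3·4^j - 2·8^j) = (3)·4^j·(4 − 8) = (-12)·4^j. Since 4 | h(j) by the inductive hypothesis, 4 | 8·h(j); and 4 | -12 since -12 = 4·-3. Therefore 4 | h(j+1).
By induction, the statement is established for all N ≥ 1.
Therefore the largest such d is 4.

d = 4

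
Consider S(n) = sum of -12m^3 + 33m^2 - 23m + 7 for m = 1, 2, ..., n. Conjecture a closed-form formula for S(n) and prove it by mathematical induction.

S(n) = -n(3n^3 - 5n^2 - 2n - 1)

We claim S(n) = -n(3n^3 - 5n^2 - 2n - 1) for all n ≥ 1.
Base case (n = 1): S(1) = 5, and the closed form gives 5. They agree.
Inductive step: suppose the statement holds for some m ≥ 1, so S(m) = m(-3m^3 + 5m^2 + 2m + 1).
Then S(m+1) = S(m) + (-12m^3 - 3m^2 + 7m + 5) = (m(-3m^3 + 5m^2 + 2m + 1)) + (-12m^3 - 3m^2 + 7m + 5).
Simplifying, S(m+1) = -(m + 1)(3m^3 + 4m^2 - 3m - 5) = -(m+1)(3(m+1)^3 - 5(m+1)^2 - 2(m+1) - 1),
which is the closed form with n = m+1.
By induction, the statement is established for all n ≥ 1.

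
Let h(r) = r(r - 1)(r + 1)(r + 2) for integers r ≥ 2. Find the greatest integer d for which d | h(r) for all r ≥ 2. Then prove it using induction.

Computing the first values: h(2) = 24 and h(3) = 120; gcd(24, 120) = 24, so d ≤ 24.
We prove 24 | r(r - 1)(r + 1)(r + 2) for all r ≥ 2 by induction on r.
When r = 2: h(2) = 24 = 24·(1), so 24 | h(2).
Suppose the result is true for r = p, i.e. 24 | h(p). Then
h(p+1) − h(p) = p·(p+1)·(p+2)·(p+3) − (p-1)·p·(p+1)·(p+2) = p·(p+1)·(p+2)·[(p+3) − (p-1)] = 4·p·(p+1)·(p+2). The product of 3 consecutive integers is divisible by (3)! = 6, so h(p+1) − h(p) is divisible by 4·6 = 24. By the inductive hypothesis 24 | h(p), hence 24 | h(p+1).
This completes the induction.
Therefore the largest such d is 24.

d = 24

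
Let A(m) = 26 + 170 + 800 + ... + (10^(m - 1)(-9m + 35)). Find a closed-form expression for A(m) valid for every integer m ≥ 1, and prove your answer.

We claim A(m) = 10^m(-m + 4) - 4 for all m ≥ 1.
When m = 1: A(1) = 26, and the closed form gives 26. They agree.
For the inductive step, assume it holds for an arbitrary j ≥ 1, so A(j) = 10^j(-j + 4) - 4.
Then A(j+1) = A(j) + (10^j(-9j + 26)) = (10^j(-j + 4) - 4) + (10^j(-9j + 26)).
Simplifying, A(j+1) = -10·10^j·j + 30·10^j - 4 = 10^(j+1)(-(j+1) + 4) - 4,
which is the closed form with m = j+1.
This completes the induction.

A(m) = 10^m(-m + 4) - 4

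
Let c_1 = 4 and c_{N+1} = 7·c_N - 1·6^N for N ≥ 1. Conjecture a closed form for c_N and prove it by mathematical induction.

Computing the first terms: c_1 = 4, c_2 = 22, c_3 = 118. This suggests c_N = 6^N - 2·7^(N - 1).
When N = 1: the formula gives 4 = 4 = c_1.
Inductive step: suppose the statement holds for some j ≥ 1, so c_j = 6^j - 2·7^(j - 1).
Then c_{j+1} = 7·c_j - 1·6^j = 7·(6^j - 2·7^(j - 1)) - 1·6^j = 6^(j + 1) - 2·7^j = 6^(j+1) - 2·7^((j+1) - 1),
which is the claimed formula at N = j+1.
By the principle of mathematical induction, the result holds for all N ≥ 1.

c_N = 6^N - 2·7^(N - 1)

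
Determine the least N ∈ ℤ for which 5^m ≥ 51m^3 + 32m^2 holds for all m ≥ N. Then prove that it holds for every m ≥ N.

N = 6

At m = 5: 3125 < 7175, so the inequality fails and N ≥ 6. We prove 5^m ≥ 51m^3 + 32m^2 for all m ≥ 6.
Base case (m = 6): 5^m = 15625 and 51m^3 + 32m^2 = 12168, so 15625 ≥ 12168.
Suppose the result is true for m = k, so 5^k ≥ 51k^3 + 32k^2.
Then 5^(k + 1) = 5·(5^k) ≥ 5·(51k^3 + 32k^2).
Also, for k ≥ 6 we have 5·(51k^3 + 32k^2) ≥ 51(k+1)^3 + 32(k+1)^2, since 5·(51k^3 + 32k^2) − (51(k+1)^3 + 32(k+1)^2) = 204k^3 - 25k^2 - 217k - 83, which is nonnegative for all k ≥ 6.
Combining, 5^(k + 1) ≥ 51(k+1)^3 + 32(k+1)^2.
By the principle of mathematical induction, the result holds for all m ≥ 6.
Hence the smallest such N is 6.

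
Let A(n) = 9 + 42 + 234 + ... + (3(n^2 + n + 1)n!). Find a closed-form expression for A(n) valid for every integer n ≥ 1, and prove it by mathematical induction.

A(n) = (3n + 3)(n + 1)! - 3

We claim A(n) = (3n + 3)(n + 1)! - 3 for all n ≥ 1.
Base case (n = 1): A(1) = 9, and the closed form gives 9. They agree.
Inductive step: suppose the statement holds for some r ≥ 1, so A(r) = (3r + 3)(r + 1)! - 3.
Then A(r+1) = A(r) + (3(r^2 + 3r + 3)(r + 1)!) = ((3r + 3)(r + 1)! - 3) + (3(r^2 + 3r + 3)(r + 1)!).
Simplifying, A(r+1) = (3(r+1) + 3)((r+1) + 1)! - 3,
which is the closed form with n = r+1.
By the principle of mathematical induction, the result holds for all n ≥ 1.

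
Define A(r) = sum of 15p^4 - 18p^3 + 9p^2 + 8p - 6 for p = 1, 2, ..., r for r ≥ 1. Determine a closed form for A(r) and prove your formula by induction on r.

We claim A(r) = r(3r^4 + 3r^3 - r^2 + 4r - 1) for all r ≥ 1.
Base step (r = 1): A(1) = 8, and the closed form gives 8. They agree.
Inductive step: assume the claim holds for r = p, so A(p) = p(3p^4 + 3p^3 - p^2 + 4p - 1).
Then A(p+1) = A(p) + (15p^4 + 42p^3 + 45p^2 + 32p + 8) = (p(3p^4 + 3p^3 - p^2 + 4p - 1)) + (15p^4 + 42p^3 + 45p^2 + 32p + 8).
Simplifying, A(p+1) = (p + 1)(3p^4 + 15p^3 + 26p^2 + 23p + 8) = (p+1)(3(p+1)^4 + 3(p+1)^3 - (p+1)^2 + 4(p+1) - 1),
which is the closed form with r = p+1.
By induction, the statement is established for all r ≥ 1.

A(r) = r(3r^4 + 3r^3 - r^2 + 4r - 1)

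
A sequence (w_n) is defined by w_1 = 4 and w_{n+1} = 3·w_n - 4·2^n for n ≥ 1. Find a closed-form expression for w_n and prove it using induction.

w_n = 2^(n + 2) - 4·3^(n - 1)

Computing the first terms: w_1 = 4, w_2 = 4, w_3 = -4. This suggests w_n = 2^(n + 2) - 4·3^(n - 1).
When n = 1: the formula gives 4 = 4 = w_1.
For the inductive step, assume it holds for an arbitrary j ≥ 1, so w_j = 2^(j + 2) - 4·3^(j - 1).
Then w_{j+1} = 3·w_j - 4·2^j = 3·(2^(j + 2) - 4·3^(j - 1)) - 4·2^j = 2^(j + 3) - 4·3^j = 2^((j+1) + 2) - 4·3^((j+1) - 1),
which is the claimed formula at n = j+1.
By induction, the statement is established for all n ≥ 1.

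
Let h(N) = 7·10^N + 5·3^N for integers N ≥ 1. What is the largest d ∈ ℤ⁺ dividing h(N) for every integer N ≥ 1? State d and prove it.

Computing the first values: h(1) = 85 and h(2) = 745; gcd(85, 745) = 5, so d ≤ 5.
We prove 5 | 7·10^N + 5·3^N for all N ≥ 1 by induction on N.
Base step (N = 1): h(1) = 85 = 5·(17), so 5 | h(1).
Inductive step: suppose the statement holds for some j ≥ 1, i.e. 5 | h(j). Then
h(j+1) − 10·h(j) = (7·10^(j+1) + 5·3^(j+1)) − 10·(7·10^j + 5·3^j) = (5)·3^j·(3 − 10) = (-35)·3^j. Since 5 | h(j) by the inductive hypothesis, 5 | 10·h(j); and 5 | -35 since -35 = 5·-7. Therefore 5 | h(j+1).
By induction, the statement is established for all N ≥ 1.
Therefore the largest such d is 5.

d = 5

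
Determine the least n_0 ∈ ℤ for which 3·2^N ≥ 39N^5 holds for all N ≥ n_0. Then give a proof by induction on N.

At N = 27: 402653184 < 559607373, so the inequality fails and n_0 ≥ 28. We prove 3·2^N ≥ 39N^5 for all N ≥ 28.
For the base case N = 28: 3·2^N = 805306368 and 39N^5 = 671204352, so 805306368 ≥ 671204352.
Inductive step: assume the claim holds for N = p, so 3·2^p ≥ 39p^5.
Then 3·2^(p + 1) = 2·(3·2^p) ≥ 2·(39p^5).
Also, for p ≥ 28 we have 2·(39p^5) ≥ 39(p+1)^5, since 2 ≥ (1 + 1/p)^5 for all p ≥ 28.
Combining, 3·2^(p + 1) ≥ 39(p+1)^5.
Hence, by induction on N, the claim holds for every N ≥ 28.
Hence the smallest such n_0 is 28.

n_0 = 28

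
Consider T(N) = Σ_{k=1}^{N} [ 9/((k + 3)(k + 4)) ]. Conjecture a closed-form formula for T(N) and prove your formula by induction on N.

We claim T(N) = 9N/(4(N + 4)) for all N ≥ 1.
Base case (N = 1): T(1) = 9/20, and the closed form gives 9/20. They agree.
Inductive step: assume the claim holds for N = k, so T(k) = 9k/(4(k + 4)).
Then T(k+1) = T(k) + (9/((k + 4)(k + 5))) = (9k/(4(k + 4))) + (9/((k + 4)(k + 5))).
Simplifying, T(k+1) = 9(k + 1)/(4(k + 5)) = 9(k+1)/(4((k+1) + 4)),
which is the closed form with N = k+1.
Hence, by induction on N, the claim holds for every N ≥ 1.

T(N) = 9N/(4(N + 4))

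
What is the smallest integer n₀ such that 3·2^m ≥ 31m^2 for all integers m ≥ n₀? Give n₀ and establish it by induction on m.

n₀ = 11

At m = 10: 3072 < 3100, so the inequality fails and n₀ ≥ 11. We prove 3·2^m ≥ 31m^2 for all m ≥ 11.
For the base case m = 11: 3·2^m = 6144 and 31m^2 = 3751, so 6144 ≥ 3751.
Inductive step: assume the claim holds for m = r, so 3·2^r ≥ 31r^2.
Then 3·2^(r + 1) = 2·(3·2^r) ≥ 2·(31r^2).
Also, for r ≥ 11 we have 2·(31r^2) ≥ 31(r+1)^2, since 2 ≥ (1 + 1/r)^2 for all r ≥ 11.
Combining, 3·2^(r + 1) ≥ 31(r+1)^2.
By induction, the statement is established for all m ≥ 11.
Hence the smallest such n₀ is 11.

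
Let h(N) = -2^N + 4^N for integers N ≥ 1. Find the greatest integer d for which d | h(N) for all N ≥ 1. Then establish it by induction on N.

Computing the first values: h(1) = 2 and h(2) = 12; gcd(2, 12) = 2, so d ≤ 2.
We prove 2 | -2^N + 4^N for all N ≥ 1 by induction on N.
Base step (N = 1): h(1) = 2 = 2·(1), so 2 | h(1).
Inductive step: assume the claim holds for N = m, i.e. 2 | h(m). Then
4^{m+1} − 2^{m+1} = 4·4^m − 2·2^m = 4·(4^m − 2^m) + (2)·2^m. The first term is divisible by 2 by the inductive hypothesis, and the second term (2)·2^m is divisible by 2 since 2 | 2. Hence 2 | h(m+1).
This completes the induction.
Therefore the largest such d is 2.

d = 2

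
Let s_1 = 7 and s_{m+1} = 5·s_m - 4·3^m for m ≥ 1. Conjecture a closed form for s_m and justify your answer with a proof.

Computing the first terms: s_1 = 7, s_2 = 23, s_3 = 79. This suggests s_m = 2·3^m + 5^(m - 1).
For the base case m = 1: the formula gives 7 = 7 = s_1.
Inductive step: assume the claim holds for m = i, so s_i = 2·3^i + 5^(i - 1).
Then s_{i+1} = 5·s_i - 4·3^i = 5·(2·3^i + 5^(i - 1)) - 4·3^i = 2·3^(i + 1) + 5^i = 2·3^(i+1) + 5^((i+1) - 1),
which is the claimed formula at m = i+1.
This completes the induction.

s_m = 2·3^m + 5^(m - 1)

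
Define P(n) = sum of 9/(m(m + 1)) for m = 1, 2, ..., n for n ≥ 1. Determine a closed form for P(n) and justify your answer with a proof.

P(n) = 9n/(n + 1)

We claim P(n) = 9n/(n + 1) for all n ≥ 1.
When n = 1: P(1) = 9/2, and the closed form gives 9/2. They agree.
For the inductive step, assume it holds for an arbitrary m ≥ 1, so P(m) = 9m/(m + 1).
Then P(m+1) = P(m) + (9/((m + 1)(m + 2))) = (9m/(m + 1)) + (9/((m + 1)(m + 2))).
Simplifying, P(m+1) = 9(m + 1)/(m + 2) = 9(m+1)/((m+1) + 1),
which is the closed form with n = m+1.
By the principle of mathematical induction, the result holds for all n ≥ 1.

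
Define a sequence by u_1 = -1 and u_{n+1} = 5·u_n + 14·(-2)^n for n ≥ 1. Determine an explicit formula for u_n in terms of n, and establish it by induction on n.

u_n = (-2)^(n + 1) - 5^n

Computing the first terms: u_1 = -1, u_2 = -33, u_3 = -109. This suggests u_n = (-2)^(n + 1) - 5^n.
Base step (n = 1): the formula gives -1 = -1 = u_1.
Suppose the result is true for n = j, so u_j = (-2)^(j + 1) - 5^j.
Then u_{j+1} = 5·u_j + 14·(-2)^j = 5·((-2)^(j + 1) - 5^j) + 14·(-2)^j = (-2)^(j + 2) - 5^(j + 1) = (-2)^((j+1) + 1) - 5^(j+1),
which is the claimed formula at n = j+1.
By induction, the statement is established for all n ≥ 1.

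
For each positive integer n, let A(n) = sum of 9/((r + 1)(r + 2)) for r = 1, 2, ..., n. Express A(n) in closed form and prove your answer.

A(n) = 9n/(2(n + 2))

We claim A(n) = 9n/(2(n + 2)) for all n ≥ 1.
Base step (n = 1): A(1) = 3/2, and the closed form gives 3/2. They agree.
Inductive step: assume the claim holds for n = r, so A(r) = 9r/(2(r + 2)).
Then A(r+1) = A(r) + (9/((r + 2)(r + 3))) = (9r/(2(r + 2))) + (9/((r + 2)(r + 3))).
Simplifying, A(r+1) = 9(r + 1)/(2(r + 3)) = 9(r+1)/(2((r+1) + 2)),
which is the closed form with n = r+1.
This completes the induction.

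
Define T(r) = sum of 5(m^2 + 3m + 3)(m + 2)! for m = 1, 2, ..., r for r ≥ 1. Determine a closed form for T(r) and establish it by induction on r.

T(r) = (5r + 5)(r + 3)! - 30

We claim T(r) = (5r + 5)(r + 3)! - 30 for all r ≥ 1.
For the base case r = 1: T(1) = 210, and the closed form gives 210. They agree.
Inductive step: suppose the statement holds for some m ≥ 1, so T(m) = (5m + 5)(m + 3)! - 30.
Then T(m+1) = T(m) + (5(m^2 + 5m + 7)(m + 3)!) = ((5m + 5)(m + 3)! - 30) + (5(m^2 + 5m + 7)(m + 3)!).
Simplifying, T(m+1) = (5(m+1) + 5)((m+1) + 3)! - 30,
which is the closed form with r = m+1.
By induction, the statement is established for all r ≥ 1.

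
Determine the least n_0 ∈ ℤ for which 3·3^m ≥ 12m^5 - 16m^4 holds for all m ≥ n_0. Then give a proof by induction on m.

n_0 = 13

At m = 12: 1594323 < 2654208, so the inequality fails and n_0 ≥ 13. We prove 3·3^m ≥ 12m^5 - 16m^4 for all m ≥ 13.
Base step (m = 13): 3·3^m = 4782969 and 12m^5 - 16m^4 = 3998540, so 4782969 ≥ 3998540.
Inductive step: suppose the statement holds for some i ≥ 13, so 3·3^i ≥ 12i^5 - 16i^4.
Then 3·3^(i + 1) = 3·(3·3^i) ≥ 3·(12i^5 - 16i^4).
Also, for i ≥ 13 we have 3·(12i^5 - 16i^4) ≥ 12(i+1)^5 - 16(i+1)^4, since 3·(12i^5 - 16i^4) − (12(i+1)^5 - 16(i+1)^4) = 24i^5 - 92i^4 - 56i^3 - 24i^2 + 4i + 4, which is nonnegative for all i ≥ 13.
Combining, 3·3^(i + 1) ≥ 12(i+1)^5 - 16(i+1)^4.
By the principle of mathematical induction, the result holds for all m ≥ 13.
Hence the smallest such n_0 is 13.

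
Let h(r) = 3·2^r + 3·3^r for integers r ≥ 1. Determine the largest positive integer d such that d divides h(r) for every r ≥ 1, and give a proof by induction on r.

Computing the first values: h(1) = 15 and h(2) = 39; gcd(15, 39) = 3, so d ≤ 3.
We prove 3 | 3·2^r + 3·3^r for all r ≥ 1 by induction on r.
For the base case r = 1: h(1) = 15 = 3·(5), so 3 | h(1).
Inductive step: assume the claim holds for r = i, i.e. 3 | h(i). Then
h(i+1) − 3·h(i) = (3·2^(i+1) + 3·3^(i+1)) − 3·(3·2^i + 3·3^i) = (3)·2^i·(2 − 3) = (-3)·2^i. Since 3 | h(i) by the inductive hypothesis, 3 | 3·h(i); and 3 | -3 since -3 = 3·-1. Therefore 3 | h(i+1).
By the principle of mathematical induction, the result holds for all r ≥ 1.
Therefore the largest such d is 3.

d = 3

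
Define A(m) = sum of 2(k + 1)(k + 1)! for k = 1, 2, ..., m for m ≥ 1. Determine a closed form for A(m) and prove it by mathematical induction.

A(m) = 2(m + 2)! - 4

We claim A(m) = 2(m + 2)! - 4 for all m ≥ 1.
Base step (m = 1): A(1) = 8, and the closed form gives 8. They agree.
Suppose the result is true for m = k, so A(k) = 2(k + 2)! - 4.
Then A(k+1) = A(k) + (2(k + 2)(k + 2)!) = (2(k + 2)! - 4) + (2(k + 2)(k + 2)!).
Simplifying, A(k+1) = 2((k+1) + 2)! - 4,
which is the closed form with m = k+1.
This completes the induction.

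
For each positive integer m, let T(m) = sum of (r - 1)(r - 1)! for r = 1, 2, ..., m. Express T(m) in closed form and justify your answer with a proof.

We claim T(m) = m! - 1 for all m ≥ 1.
Base case (m = 1): T(1) = 0, and the closed form gives 0. They agree.
Suppose the result is true for m = r, so T(r) = r! - 1.
Then T(r+1) = T(r) + (r·r!) = (r! - 1) + (r·r!).
Simplifying, T(r+1) = (r+1)! - 1,
which is the closed form with m = r+1.
By induction, the statement is established for all m ≥ 1.

T(m) = m! - 1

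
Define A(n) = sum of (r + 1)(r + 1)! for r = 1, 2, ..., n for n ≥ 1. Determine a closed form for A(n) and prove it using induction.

We claim A(n) = (n + 2)! - 2 for all n ≥ 1.
For the base case n = 1: A(1) = 4, and the closed form gives 4. They agree.
Inductive step: assume the claim holds for n = r, so A(r) = (r + 2)! - 2.
Then A(r+1) = A(r) + ((r + 2)(r + 2)!) = ((r + 2)! - 2) + ((r + 2)(r + 2)!).
Simplifying, A(r+1) = ((r+1) + 2)! - 2,
which is the closed form with n = r+1.
Hence, by induction on n, the claim holds for every n ≥ 1.

A(n) = (n + 2)! - 2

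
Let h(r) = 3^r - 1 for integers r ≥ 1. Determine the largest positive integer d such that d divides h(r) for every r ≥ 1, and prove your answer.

d = 2

Computing the first values: h(1) = 2 and h(2) = 8; gcd(2, 8) = 2, so d ≤ 2.
We prove 2 | 3^r - 1 for all r ≥ 1 by induction on r.
For the base case r = 1: h(1) = 2 = 2·(1), so 2 | h(1).
For the inductive step, assume it holds for an arbitrary i ≥ 1, i.e. 2 | h(i). Then
3^{i+1} − 1^{i+1} = 3·3^i − 1·1^i = 3·(3^i − 1^i) + (2)·1^i. The first term is divisible by 2 by the inductive hypothesis, and the second term (2)·1^i is divisible by 2 since 2 | 2. Hence 2 | h(i+1).
Hence, by induction on r, the claim holds for every r ≥ 1.
Therefore the largest such d is 2.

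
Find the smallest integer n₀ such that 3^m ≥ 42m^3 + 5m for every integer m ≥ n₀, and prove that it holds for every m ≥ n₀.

n₀ = 10

At m = 9: 19683 < 30663, so the inequality fails and n₀ ≥ 10. We prove 3^m ≥ 42m^3 + 5m for all m ≥ 10.
When m = 10: 3^m = 59049 and 42m^3 + 5m = 42050, so 59049 ≥ 42050.
Inductive step: assume the claim holds for m = p, so 3^p ≥ 42p^3 + 5p.
Then 3^(p + 1) = 3·(3^p) ≥ 3·(42p^3 + 5p).
Also, for p ≥ 10 we have 3·(42p^3 + 5p) ≥ 42(p+1)^3 + 5(p+1), since 3·(42p^3 + 5p) − (42(p+1)^3 + 5(p+1)) = 84p^3 - 126p^2 - 116p - 47, which is nonnegative for all p ≥ 10.
Combining, 3^(p + 1) ≥ 42(p+1)^3 + 5(p+1).
By the principle of mathematical induction, the result holds for all m ≥ 10.
Hence the smallest such n₀ is 10.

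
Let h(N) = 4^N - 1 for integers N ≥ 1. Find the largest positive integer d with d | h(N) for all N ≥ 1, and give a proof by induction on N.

Computing the first values: h(1) = 3 and h(2) = 15; gcd(3, 15) = 3, so d ≤ 3.
We prove 3 | 4^N - 1 for all N ≥ 1 by induction on N.
When N = 1: h(1) = 3 = 3·(1), so 3 | h(1).
Inductive step: assume the claim holds for N = i, i.e. 3 | h(i). Then
4^{i+1} − 1^{i+1} = 4·4^i − 1·1^i = 4·(4^i − 1^i) + (3)·1^i. The first term is divisible by 3 by the inductive hypothesis, and the second term (3)·1^i is divisible by 3 since 3 | 3. Hence 3 | h(i+1).
This completes the induction.
Therefore the largest such d is 3.

d = 3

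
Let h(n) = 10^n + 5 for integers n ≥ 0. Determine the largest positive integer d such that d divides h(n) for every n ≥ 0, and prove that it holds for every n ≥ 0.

Computing the first values: h(0) = 6 and h(1) = 15; gcd(6, 15) = 3, so d ≤ 3.
We prove 3 | 10^n + 5 for all n ≥ 0 by induction on n.
For the base case n = 0: h(0) = 6 = 3·(2), so 3 | h(0).
Inductive step: suppose the statement holds for some p ≥ 0, i.e. 3 | h(p). Then
h(p+1) = 10^(p+1) + 5 = 10·(10^p + 5) - 45 = 10·h(p) - 45. The first term is divisible by 3 by the inductive hypothesis, and -45 is divisible by 3. Hence 3 | h(p+1).
By the principle of mathematical induction, the result holds for all n ≥ 0.
Therefore the largest such d is 3.

d = 3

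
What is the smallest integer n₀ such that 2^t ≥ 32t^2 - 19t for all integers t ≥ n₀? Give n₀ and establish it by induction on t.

n₀ = 13

At t = 12: 4096 < 4380, so the inequality fails and n₀ ≥ 13. We prove 2^t ≥ 32t^2 - 19t for all t ≥ 13.
Base case (t = 13): 2^t = 8192 and 32t^2 - 19t = 5161, so 8192 ≥ 5161.
Suppose the result is true for t = i, so 2^i ≥ 32i^2 - 19i.
Then 2^(i + 1) = 2·(2^i) ≥ 2·(32i^2 - 19i).
Also, for i ≥ 13 we have 2·(32i^2 - 19i) ≥ 32(i+1)^2 - 19(i+1), since 2·(32i^2 - 19i) − (32(i+1)^2 - 19(i+1)) = 32i^2 - 83i - 13, which is nonnegative for all i ≥ 13.
Combining, 2^(i + 1) ≥ 32(i+1)^2 - 19(i+1).
By induction, the statement is established for all t ≥ 13.
Hence the smallest such n₀ is 13.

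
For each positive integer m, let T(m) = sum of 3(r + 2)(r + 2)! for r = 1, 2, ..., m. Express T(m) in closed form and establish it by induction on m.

We claim T(m) = 3(m + 3)! - 18 for all m ≥ 1.
When m = 1: T(1) = 54, and the closed form gives 54. They agree.
Inductive step: suppose the statement holds for some r ≥ 1, so T(r) = 3(r + 3)! - 18.
Then T(r+1) = T(r) + (3(r + 3)(r + 3)!) = (3(r + 3)! - 18) + (3(r + 3)(r + 3)!).
Simplifying, T(r+1) = 3((r+1) + 3)! - 18,
which is the closed form with m = r+1.
Hence, by induction on m, the claim holds for every m ≥ 1.

T(m) = 3(m + 3)! - 18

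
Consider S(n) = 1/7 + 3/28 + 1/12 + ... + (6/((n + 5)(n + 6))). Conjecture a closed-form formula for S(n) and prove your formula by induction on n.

We claim S(n) = n/(n + 6) for all n ≥ 1.
Base case (n = 1): S(1) = 1/7, and the closed form gives 1/7. They agree.
Inductive step: suppose the statement holds for some r ≥ 1, so S(r) = r/(r + 6).
Then S(r+1) = S(r) + (6/((r + 6)(r + 7))) = (r/(r + 6)) + (6/((r + 6)(r + 7))).
Simplifying, S(r+1) = (r + 1)/(r + 7) = (r+1)/((r+1) + 6),
which is the closed form with n = r+1.
By induction, the statement is established for all n ≥ 1.

S(n) = n/(n + 6)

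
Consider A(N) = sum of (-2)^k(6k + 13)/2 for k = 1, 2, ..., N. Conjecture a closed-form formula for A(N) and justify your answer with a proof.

We claim A(N) = (-2)^N(2N + 5) - 5 for all N ≥ 1.
When N = 1: A(1) = -19, and the closed form gives -19. They agree.
Inductive step: assume the claim holds for N = k, so A(k) = (-2)^k(2k + 5) - 5.
Then A(k+1) = A(k) + ((-2)^k(-6k - 19)) = ((-2)^k(2k + 5) - 5) + ((-2)^k(-6k - 19)).
Simplifying, A(k+1) = -4(-2)^k·k - 14(-2)^k - 5 = (-2)^(k+1)(2(k+1) + 5) - 5,
which is the closed form with N = k+1.
Hence, by induction on N, the claim holds for every N ≥ 1.

A(N) = (-2)^N(2N + 5) - 5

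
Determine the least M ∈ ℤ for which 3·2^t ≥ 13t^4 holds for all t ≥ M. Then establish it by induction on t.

M = 20

At t = 19: 1572864 < 1694173, so the inequality fails and M ≥ 20. We prove 3·2^t ≥ 13t^4 for all t ≥ 20.
For the base case t = 20: 3·2^t = 3145728 and 13t^4 = 2080000, so 3145728 ≥ 2080000.
Inductive step: suppose the statement holds for some p ≥ 20, so 3·2^p ≥ 13p^4.
Then 3·2^(p + 1) = 2·(3·2^p) ≥ 2·(13p^4).
Also, for p ≥ 20 we have 2·(13p^4) ≥ 13(p+1)^4, since 2 ≥ (1 + 1/p)^4 for all p ≥ 20.
Combining, 3·2^(p + 1) ≥ 13(p+1)^4.
By the principle of mathematical induction, the result holds for all t ≥ 20.
Hence the smallest such M is 20.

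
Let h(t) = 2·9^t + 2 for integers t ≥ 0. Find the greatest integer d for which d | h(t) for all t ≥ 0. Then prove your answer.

Computing the first values: h(0) = 4 and h(1) = 20; gcd(4, 20) = 4, so d ≤ 4.
We prove 4 | 2·9^t + 2 for all t ≥ 0 by induction on t.
For the base case t = 0: h(0) = 4 = 4·(1), so 4 | h(0).
For the inductive step, assume it holds for an arbitrary j ≥ 0, i.e. 4 | h(j). Then
h(j+1) = 2·9^(j+1) + 2 = 9·(2·9^j + 2) - 16 = 9·h(j) - 16. The first term is divisible by 4 by the inductive hypothesis, and -16 is divisible by 4. Hence 4 | h(j+1).
This completes the induction.
Therefore the largest such d is 4.

d = 4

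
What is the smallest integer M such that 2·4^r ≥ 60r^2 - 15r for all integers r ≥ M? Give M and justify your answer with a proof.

At r = 4: 512 < 900, so the inequality fails and M ≥ 5. We prove 2·4^r ≥ 60r^2 - 15r for all r ≥ 5.
When r = 5: 2·4^r = 2048 and 60r^2 - 15r = 1425, so 2048 ≥ 1425.
Inductive step: suppose the statement holds for some j ≥ 5, so 2·4^j ≥ 60j^2 - 15j.
Then 2·4^(j + 1) = 4·(2·4^j) ≥ 4·(60j^2 - 15j).
Also, for j ≥ 5 we have 4·(60j^2 - 15j) ≥ 60(j+1)^2 - 15(j+1), since 4·(60j^2 - 15j) − (60(j+1)^2 - 15(j+1)) = 180j^2 - 165j - 45, which is nonnegative for all j ≥ 5.
Combining, 2·4^(j + 1) ≥ 60(j+1)^2 - 15(j+1).
By the principle of mathematical induction, the result holds for all r ≥ 5.
Hence the smallest such M is 5.

M = 5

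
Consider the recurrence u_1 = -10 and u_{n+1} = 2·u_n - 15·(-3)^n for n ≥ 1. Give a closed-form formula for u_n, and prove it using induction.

Computing the first terms: u_1 = -10, u_2 = 25, u_3 = -85. This suggests u_n = -(-3)^(n + 1) - 2^(n - 1).
Base case (n = 1): the formula gives -10 = -10 = u_1.
Suppose the result is true for n = m, so u_m = -(-3)^(m + 1) - 2^(m - 1).
Then u_{m+1} = 2·u_m - 15·(-3)^m = 2·(-(-3)^(m + 1) - 2^(m - 1)) - 15·(-3)^m = -(-3)^(m + 2) - 2^m = -(-3)^((m+1) + 1) - 2^((m+1) - 1),
which is the claimed formula at n = m+1.
By induction, the statement is established for all n ≥ 1.

u_n = -(-3)^(n + 1) - 2^(n - 1)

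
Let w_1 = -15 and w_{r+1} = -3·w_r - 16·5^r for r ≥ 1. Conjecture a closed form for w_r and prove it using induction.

Computing the first terms: w_1 = -15, w_2 = -35, w_3 = -295. This suggests w_r = -5(-3)^(r - 1) - 2·5^r.
For the base case r = 1: the formula gives -15 = -15 = w_1.
Inductive step: suppose the statement holds for some m ≥ 1, so w_m = -5(-3)^(m - 1) - 2·5^m.
Then w_{m+1} = -3·w_m - 16·5^m = -3·(-5(-3)^(m - 1) - 2·5^m) - 16·5^m = -5(-3)^m - 2·5^(m + 1) = -5(-3)^((m+1) - 1) - 2·5^(m+1),
which is the claimed formula at r = m+1.
Hence, by induction on r, the claim holds for every r ≥ 1.

w_r = -5(-3)^(r - 1) - 2·5^r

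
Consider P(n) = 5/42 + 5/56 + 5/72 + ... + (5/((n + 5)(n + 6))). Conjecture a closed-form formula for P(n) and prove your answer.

We claim P(n) = 5n/(6(n + 6)) for all n ≥ 1.
For the base case n = 1: P(1) = 5/42, and the closed form gives 5/42. They agree.
Suppose the result is true for n = p, so P(p) = 5p/(6(p + 6)).
Then P(p+1) = P(p) + (5/((p + 6)(p + 7))) = (5p/(6(p + 6))) + (5/((p + 6)(p + 7))).
Simplifying, P(p+1) = 5(p + 1)/(6(p + 7)) = 5(p+1)/(6((p+1) + 6)),
which is the closed form with n = p+1.
This completes the induction.

P(n) = 5n/(6(n + 6))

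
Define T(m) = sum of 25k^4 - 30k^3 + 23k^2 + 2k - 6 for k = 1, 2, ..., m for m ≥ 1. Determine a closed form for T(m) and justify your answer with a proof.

We claim T(m) = m(5m^4 + 5m^3 + m^2 + 5m - 2) for all m ≥ 1.
When m = 1: T(1) = 14, and the closed form gives 14. They agree.
For the inductive step, assume it holds for an arbitrary k ≥ 1, so T(k) = k(5k^4 + 5k^3 + k^2 + 5k - 2).
Then T(k+1) = T(k) + (25k^4 + 70k^3 + 83k^2 + 58k + 14) = (k(5k^4 + 5k^3 + k^2 + 5k - 2)) + (25k^4 + 70k^3 + 83k^2 + 58k + 14).
Simplifying, T(k+1) = (k + 1)(5k^4 + 25k^3 + 46k^2 + 42k + 14) = (k+1)(5(k+1)^4 + 5(k+1)^3 + (k+1)^2 + 5(k+1) - 2),
which is the closed form with m = k+1.
Hence, by induction on m, the claim holds for every m ≥ 1.

T(m) = m(5m^4 + 5m^3 + m^2 + 5m - 2)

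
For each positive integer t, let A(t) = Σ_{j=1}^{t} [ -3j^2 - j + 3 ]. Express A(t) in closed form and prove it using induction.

We claim A(t) = -t(t^2 + 2t - 2) for all t ≥ 1.
Base case (t = 1): A(1) = -1, and the closed form gives -1. They agree.
For the inductive step, assume it holds for an arbitrary j ≥ 1, so A(j) = j(-j^2 - 2j + 2).
Then A(j+1) = A(j) + (-j - 3(j + 1)^2 + 2) = (j(-j^2 - 2j + 2)) + (-j - 3(j + 1)^2 + 2).
Simplifying, A(j+1) = -(j + 1)(j^2 + 4j + 1) = -(j+1)((j+1)^2 + 2(j+1) - 2),
which is the closed form with t = j+1.
By the principle of mathematical induction, the result holds for all t ≥ 1.

A(t) = -t(t^2 + 2t - 2)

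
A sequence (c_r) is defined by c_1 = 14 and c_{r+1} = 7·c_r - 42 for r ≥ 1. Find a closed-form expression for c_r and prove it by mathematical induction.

c_r = 7^r + 7

Computing the first terms: c_1 = 14, c_2 = 56, c_3 = 350. This suggests c_r = 7^r + 7.
Base case (r = 1): the formula gives 14 = 14 = c_1.
Inductive step: assume the claim holds for r = j, so c_j = 7^j + 7.
Then c_{j+1} = 7·c_j - 42 = 7·(7^j + 7) - 42 = 7^(j + 1) + 7,
which is the claimed formula at r = j+1.
This completes the induction.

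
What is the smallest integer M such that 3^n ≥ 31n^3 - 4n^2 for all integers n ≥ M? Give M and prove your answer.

M = 10

At n = 9: 19683 < 22275, so the inequality fails and M ≥ 10. We prove 3^n ≥ 31n^3 - 4n^2 for all n ≥ 10.
When n = 10: 3^n = 59049 and 31n^3 - 4n^2 = 30600, so 59049 ≥ 30600.
Inductive step: suppose the statement holds for some k ≥ 10, so 3^k ≥ 31k^3 - 4k^2.
Then 3^(k + 1) = 3·(3^k) ≥ 3·(31k^3 - 4k^2).
Also, for k ≥ 10 we have 3·(31k^3 - 4k^2) ≥ 31(k+1)^3 - 4(k+1)^2, since 3·(31k^3 - 4k^2) − (31(k+1)^3 - 4(k+1)^2) = 62k^3 - 101k^2 - 85k - 27, which is nonnegative for all k ≥ 10.
Combining, 3^(k + 1) ≥ 31(k+1)^3 - 4(k+1)^2.
Hence, by induction on n, the claim holds for every n ≥ 10.
Hence the smallest such M is 10.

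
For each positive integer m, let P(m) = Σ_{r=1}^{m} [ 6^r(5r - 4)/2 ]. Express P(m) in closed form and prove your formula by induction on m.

P(m) = 3·6^m(m - 1) + 3

We claim P(m) = 3·6^m(m - 1) + 3 for all m ≥ 1.
Base case (m = 1): P(1) = 3, and the closed form gives 3. They agree.
Inductive step: suppose the statement holds for some r ≥ 1, so P(r) = 3·6^r(r - 1) + 3.
Then P(r+1) = P(r) + (6^r(15r + 3)) = (3·6^r(r - 1) + 3) + (6^r(15r + 3)).
Simplifying, P(r+1) = 18·6^r·r + 3 = 3·6^(r+1)((r+1) - 1) + 3,
which is the closed form with m = r+1.
This completes the induction.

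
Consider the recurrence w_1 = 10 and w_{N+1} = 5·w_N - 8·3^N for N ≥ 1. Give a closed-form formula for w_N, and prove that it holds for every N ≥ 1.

Computing the first terms: w_1 = 10, w_2 = 26, w_3 = 58. This suggests w_N = 4·3^N - 2·5^(N - 1).
Base case (N = 1): the formula gives 10 = 10 = w_1.
For the inductive step, assume it holds for an arbitrary p ≥ 1, so w_p = 4·3^p - 2·5^(p - 1).
Then w_{p+1} = 5·w_p - 8·3^p = 5·(4·3^p - 2·5^(p - 1)) - 8·3^p = 4·3^(p + 1) - 2·5^p = 4·3^(p+1) - 2·5^((p+1) - 1),
which is the claimed formula at N = p+1.
Hence, by induction on N, the claim holds for every N ≥ 1.

w_N = 4·3^N - 2·5^(N - 1)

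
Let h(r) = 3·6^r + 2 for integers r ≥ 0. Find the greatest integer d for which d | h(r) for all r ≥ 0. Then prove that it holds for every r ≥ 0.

Computing the first values: h(0) = 5 and h(1) = 20; gcd(5, 20) = 5, so d ≤ 5.
We prove 5 | 3·6^r + 2 for all r ≥ 0 by induction on r.
Base step (r = 0): h(0) = 5 = 5·(1), so 5 | h(0).
Inductive step: assume the claim holds for r = k, i.e. 5 | h(k). Then
h(k+1) = 3·6^(k+1) + 2 = 6·(3·6^k + 2) - 10 = 6·h(k) - 10. The first term is divisible by 5 by the inductive hypothesis, and -10 is divisible by 5. Hence 5 | h(k+1).
By induction, the statement is established for all r ≥ 0.
Therefore the largest such d is 5.

d = 5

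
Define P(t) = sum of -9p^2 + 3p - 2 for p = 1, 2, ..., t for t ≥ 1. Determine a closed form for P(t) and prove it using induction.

We claim P(t) = -t(3t^2 + 3t + 2) for all t ≥ 1.
Base step (t = 1): P(1) = -8, and the closed form gives -8. They agree.
Inductive step: suppose the statement holds for some p ≥ 1, so P(p) = p(-3p^2 - 3p - 2).
Then P(p+1) = P(p) + (3p - 9(p + 1)^2 + 1) = (p(-3p^2 - 3p - 2)) + (3p - 9(p + 1)^2 + 1).
Simplifying, P(p+1) = -(p + 1)(3p^2 + 9p + 8) = -(p+1)(3(p+1)^2 + 3(p+1) + 2),
which is the closed form with t = p+1.
By the principle of mathematical induction, the result holds for all t ≥ 1.

P(t) = -t(3t^2 + 3t + 2)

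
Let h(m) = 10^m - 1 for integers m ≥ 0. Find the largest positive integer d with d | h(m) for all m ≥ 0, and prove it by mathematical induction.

Computing the first values: h(0) = 0 and h(1) = 9; gcd(0, 9) = 9, so d ≤ 9.
We prove 9 | 10^m - 1 for all m ≥ 0 by induction on m.
Base step (m = 0): h(0) = 0 = 9·(0), so 9 | h(0).
Inductive step: assume the claim holds for m = i, i.e. 9 | h(i). Then
h(i+1) = 10^(i+1) - 1 = 10·(10^i - 1) + 9 = 10·h(i) + 9. The first term is divisible by 9 by the inductive hypothesis, and 9 is divisible by 9. Hence 9 | h(i+1).
Hence, by induction on m, the claim holds for every m ≥ 0.
Therefore the largest such d is 9.

d = 9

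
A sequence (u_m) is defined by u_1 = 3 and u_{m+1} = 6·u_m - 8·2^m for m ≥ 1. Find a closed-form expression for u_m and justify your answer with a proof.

u_m = 2^(m + 1) - 6^(m - 1)

Computing the first terms: u_1 = 3, u_2 = 2, u_3 = -20. This suggests u_m = 2^(m + 1) - 6^(m - 1).
When m = 1: the formula gives 3 = 3 = u_1.
Suppose the result is true for m = j, so u_j = 2^(j + 1) - 6^(j - 1).
Then u_{j+1} = 6·u_j - 8·2^j = 6·(2^(j + 1) - 6^(j - 1)) - 8·2^j = 2^(j + 2) - 6^j = 2^((j+1) + 1) - 6^((j+1) - 1),
which is the claimed formula at m = j+1.
Hence, by induction on m, the claim holds for every m ≥ 1.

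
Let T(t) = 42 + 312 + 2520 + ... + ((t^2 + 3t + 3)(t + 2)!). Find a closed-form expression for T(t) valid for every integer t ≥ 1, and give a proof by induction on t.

We claim T(t) = (t + 1)(t + 3)! - 6 for all t ≥ 1.
Base step (t = 1): T(1) = 42, and the closed form gives 42. They agree.
Inductive step: assume the claim holds for t = p, so T(p) = (p + 1)(p + 3)! - 6.
Then T(p+1) = T(p) + ((p^2 + 5p + 7)(p + 3)!) = ((p + 1)(p + 3)! - 6) + ((p^2 + 5p + 7)(p + 3)!).
Simplifying, T(p+1) = ((p+1) + 1)((p+1) + 3)! - 6,
which is the closed form with t = p+1.
By induction, the statement is established for all t ≥ 1.

T(t) = (t + 1)(t + 3)! - 6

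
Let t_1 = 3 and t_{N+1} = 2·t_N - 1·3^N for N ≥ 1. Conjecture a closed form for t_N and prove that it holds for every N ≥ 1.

Computing the first terms: t_1 = 3, t_2 = 3, t_3 = -3. This suggests t_N = 3·2^N - 3^N.
When N = 1: the formula gives 3 = 3 = t_1.
Inductive step: suppose the statement holds for some k ≥ 1, so t_k = 3·2^k - 3^k.
Then t_{k+1} = 2·t_k - 1·3^k = 2·(3·2^k - 3^k) - 1·3^k = 3·2^(k + 1) - 3^(k + 1),
which is the claimed formula at N = k+1.
Hence, by induction on N, the claim holds for every N ≥ 1.

t_N = 3·2^N - 3^N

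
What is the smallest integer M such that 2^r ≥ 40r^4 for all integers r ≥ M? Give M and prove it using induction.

At r = 23: 8388608 < 11193640, so the inequality fails and M ≥ 24. We prove 2^r ≥ 40r^4 for all r ≥ 24.
For the base case r = 24: 2^r = 16777216 and 40r^4 = 13271040, so 16777216 ≥ 13271040.
For the inductive step, assume it holds for an arbitrary m ≥ 24, so 2^m ≥ 40m^4.
Then 2^(m + 1) = 2·(2^m) ≥ 2·(40m^4).
Also, for m ≥ 24 we have 2·(40m^4) ≥ 40(m+1)^4, since 2 ≥ (1 + 1/m)^4 for all m ≥ 24.
Combining, 2^(m + 1) ≥ 40(m+1)^4.
Hence, by induction on r, the claim holds for every r ≥ 24.
Hence the smallest such M is 24.

M = 24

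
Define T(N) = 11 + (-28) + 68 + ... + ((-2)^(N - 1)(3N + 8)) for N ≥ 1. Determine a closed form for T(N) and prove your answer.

We claim T(N) = -(-2)^N(N + 3) + 3 for all N ≥ 1.
When N = 1: T(1) = 11, and the closed form gives 11. They agree.
For the inductive step, assume it holds for an arbitrary m ≥ 1, so T(m) = -(-2)^m(m + 3) + 3.
Then T(m+1) = T(m) + ((-2)^m(3m + 11)) = (-(-2)^m(m + 3) + 3) + ((-2)^m(3m + 11)).
Simplifying, T(m+1) = -(-2)^(m + 1)m - (-2)^(m + 3) + 3 = -(-2)^(m+1)((m+1) + 3) + 3,
which is the closed form with N = m+1.
By the principle of mathematical induction, the result holds for all N ≥ 1.

T(N) = -(-2)^N(N + 3) + 3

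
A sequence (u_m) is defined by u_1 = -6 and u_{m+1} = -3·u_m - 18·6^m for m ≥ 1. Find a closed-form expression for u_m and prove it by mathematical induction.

u_m = -2(-3)^m - 2·6^m

Computing the first terms: u_1 = -6, u_2 = -90, u_3 = -378. This suggests u_m = -2(-3)^m - 2·6^m.
Base case (m = 1): the formula gives -6 = -6 = u_1.
Inductive step: assume the claim holds for m = k, so u_k = -2(-3)^k - 2·6^k.
Then u_{k+1} = -3·u_k - 18·6^k = -3·(-2(-3)^k - 2·6^k) - 18·6^k = -2(-3)^(k + 1) - 2·6^(k + 1),
which is the claimed formula at m = k+1.
By induction, the statement is established for all m ≥ 1.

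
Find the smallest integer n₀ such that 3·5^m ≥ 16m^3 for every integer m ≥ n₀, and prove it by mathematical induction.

At m = 3: 375 < 432, so the inequality fails and n₀ ≥ 4. We prove 3·5^m ≥ 16m^3 for all m ≥ 4.
Base case (m = 4): 3·5^m = 1875 and 16m^3 = 1024, so 1875 ≥ 1024.
Inductive step: assume the claim holds for m = r, so 3·5^r ≥ 16r^3.
Then 3·5^(r + 1) = 5·(3·5^r) ≥ 5·(16r^3).
Also, for r ≥ 4 we have 5·(16r^3) ≥ 16(r+1)^3, since 5 ≥ (1 + 1/r)^3 for all r ≥ 4.
Combining, 3·5^(r + 1) ≥ 16(r+1)^3.
Hence, by induction on m, the claim holds for every m ≥ 4.
Hence the smallest such n₀ is 4.

n₀ = 4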